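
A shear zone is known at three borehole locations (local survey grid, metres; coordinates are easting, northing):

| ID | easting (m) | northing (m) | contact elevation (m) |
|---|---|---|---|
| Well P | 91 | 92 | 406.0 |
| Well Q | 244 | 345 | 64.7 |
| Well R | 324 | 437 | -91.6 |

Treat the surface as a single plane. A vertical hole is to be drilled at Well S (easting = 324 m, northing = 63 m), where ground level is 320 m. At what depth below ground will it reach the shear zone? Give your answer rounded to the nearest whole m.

Two edge vectors: Well P→Well Q = (153, 253, -341.3), Well P→Well R = (233, 345, -497.6).
Normal n = (Well P→Well Q) × (Well P→Well R) = (-8144.3, -3390.1, -6164).
So ∂z/∂easting = −n_x/n_z = −1.32127 and ∂z/∂northing = −n_y/n_z = −0.54998.
Intercept c from Well P: 406 + 120.24 + 50.60 = 576.83.
At (324, 63): z_contact = −428.1 − 34.6 + 576.83 = 114.1 m.
Depth below ground = 320 − 114.1 = 206 m.

206 m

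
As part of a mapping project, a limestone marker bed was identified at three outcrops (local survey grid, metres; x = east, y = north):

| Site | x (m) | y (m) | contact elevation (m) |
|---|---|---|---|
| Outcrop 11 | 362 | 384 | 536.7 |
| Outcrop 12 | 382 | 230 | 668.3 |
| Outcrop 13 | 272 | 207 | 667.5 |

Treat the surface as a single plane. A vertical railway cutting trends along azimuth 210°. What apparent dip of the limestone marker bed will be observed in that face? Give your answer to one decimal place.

32.2°

Let the plane be z = a·x + b·y + c.
Outcrop 12−Outcrop 11: 20a − 154b = 131.6;  Outcrop 13−Outcrop 11: −90a − 177b = 130.8.
Solving gives a = 0.18103, b = −0.83103.
Unit vector along 210° is (sin 210°, cos 210°) = (-0.5000, -0.8660).
Slope in that direction = a·(-0.5000) + b·(-0.8660) = 0.62918.
Apparent dip = arctan|0.62918| = 32.2° (true dip is 40.4°, so apparent ≤ true as expected).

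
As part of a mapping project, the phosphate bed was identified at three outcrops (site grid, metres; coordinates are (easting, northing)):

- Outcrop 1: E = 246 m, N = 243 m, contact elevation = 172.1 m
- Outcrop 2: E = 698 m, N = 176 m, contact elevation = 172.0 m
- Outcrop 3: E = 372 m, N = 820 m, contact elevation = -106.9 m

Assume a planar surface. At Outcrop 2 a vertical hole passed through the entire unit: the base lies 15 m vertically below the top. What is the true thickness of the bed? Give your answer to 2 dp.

Let the plane be z = a·E + b·N + c.
Outcrop 2−Outcrop 1: 452a − 67b = −0.1;  Outcrop 3−Outcrop 1: 126a + 577b = −279.
Solving gives a = −0.06964, b = −0.46833.
|∇z| = √(a²+b²) = 0.47348, so dip δ = arctan(0.47348) = 25.34°.
True thickness = vertical thickness × cos δ = 15 × cos 25.34° = 13.56 m.

13.56 m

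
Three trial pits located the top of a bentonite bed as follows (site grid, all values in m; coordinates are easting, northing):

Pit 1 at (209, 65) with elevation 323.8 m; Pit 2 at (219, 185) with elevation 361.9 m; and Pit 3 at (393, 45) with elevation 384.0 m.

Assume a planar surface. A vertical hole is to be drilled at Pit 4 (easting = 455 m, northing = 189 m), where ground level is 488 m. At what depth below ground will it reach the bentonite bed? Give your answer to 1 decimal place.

40.4 m

Two edge vectors: Pit 1→Pit 2 = (10, 120, 38.1), Pit 1→Pit 3 = (184, -20, 60.2).
Normal n = (Pit 1→Pit 2) × (Pit 1→Pit 3) = (7986, 6408.4, -22280).
So ∂z/∂easting = −n_x/n_z = 0.35844 and ∂z/∂northing = −n_y/n_z = 0.28763.
Intercept c from Pit 1: 323.8 − 74.91 − 18.70 = 230.19.
At (455, 189): z_contact = 163.09 + 54.36 + 230.19 = 447.64 m.
Depth below ground = 488 − 447.64 = 40.4 m.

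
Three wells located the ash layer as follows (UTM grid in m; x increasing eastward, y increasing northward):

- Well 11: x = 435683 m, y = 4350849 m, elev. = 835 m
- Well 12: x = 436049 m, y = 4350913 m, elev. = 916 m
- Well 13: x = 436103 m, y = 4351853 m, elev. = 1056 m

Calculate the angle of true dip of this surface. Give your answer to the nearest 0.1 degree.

Two edge vectors: Well 11→Well 12 = (366, 64, 81), Well 11→Well 13 = (420, 1004, 221).
Normal n = (Well 11→Well 12) × (Well 11→Well 13) = (-67180, -46866, 340584).
So ∂z/∂x = −n_x/n_z = 0.19725 and ∂z/∂y = −n_y/n_z = 0.13760.
Gradient magnitude |∇z| = √(a² + b²) = √(0.03891 + 0.01894) = 0.24050.
True dip = arctan(0.24050) = 13.5°, dipping toward SW (azimuth ≈ 235°).

13.5°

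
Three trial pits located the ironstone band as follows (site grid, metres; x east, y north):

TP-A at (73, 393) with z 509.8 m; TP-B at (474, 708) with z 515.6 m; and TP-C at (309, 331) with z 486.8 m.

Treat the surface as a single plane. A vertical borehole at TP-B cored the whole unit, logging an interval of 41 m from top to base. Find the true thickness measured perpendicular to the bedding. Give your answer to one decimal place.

Two edge vectors: TP-A→TP-B = (401, 315, 5.8), TP-A→TP-C = (236, -62, -23).
Normal n = (TP-A→TP-B) × (TP-A→TP-C) = (-6885.4, 10591.8, -99202).
So ∂z/∂x = −n_x/n_z = −0.06941 and ∂z/∂y = −n_y/n_z = 0.10677.
|∇z| = √(a²+b²) = 0.12735, so dip δ = arctan(0.12735) = 7.26°.
True thickness = vertical thickness × cos δ = 41 × cos 7.26° = 40.7 m.

40.7 m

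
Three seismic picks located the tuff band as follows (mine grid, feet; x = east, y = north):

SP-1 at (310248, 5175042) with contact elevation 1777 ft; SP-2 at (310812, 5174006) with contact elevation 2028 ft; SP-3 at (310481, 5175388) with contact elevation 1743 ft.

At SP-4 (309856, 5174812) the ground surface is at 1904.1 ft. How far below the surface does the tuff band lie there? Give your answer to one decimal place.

Two edge vectors: SP-1→SP-2 = (564, -1036, 251), SP-1→SP-3 = (233, 346, -34).
Normal n = (SP-1→SP-2) × (SP-1→SP-3) = (-51622, 77659, 436532).
So ∂z/∂x = −n_x/n_z = 0.118254790 and ∂z/∂y = −n_y/n_z = −0.177899902.
Intercept c from SP-1: 1777 − 36688.31 + 920639.46 = 885728.15.
At (309856, 5174812): z_contact = 36641.96 − 920598.55 + 885728.15 = 1771.56 ft.
Depth below ground = 1904.1 − 1771.56 = 132.5 ft.

132.5 ft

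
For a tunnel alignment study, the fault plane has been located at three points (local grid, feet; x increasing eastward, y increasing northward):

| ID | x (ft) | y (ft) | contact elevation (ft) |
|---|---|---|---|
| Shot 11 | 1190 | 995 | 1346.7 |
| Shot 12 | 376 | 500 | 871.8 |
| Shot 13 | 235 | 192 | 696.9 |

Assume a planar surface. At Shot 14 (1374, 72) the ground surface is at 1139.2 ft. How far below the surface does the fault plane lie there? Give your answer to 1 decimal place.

Two edge vectors: Shot 11→Shot 12 = (-814, -495, -474.9), Shot 11→Shot 13 = (-955, -803, -649.8).
Normal n = (Shot 11→Shot 12) × (Shot 11→Shot 13) = (-59693.7, -75407.7, 180917).
So ∂z/∂x = −n_x/n_z = 0.329951 and ∂z/∂y = −n_y/n_z = 0.416808.
Intercept c from Shot 11: 1346.7 − 392.64 − 414.72 = 539.33.
At (1374, 72): z_contact = 453.35 + 30.01 + 539.33 = 1022.70 ft.
Depth below ground = 1139.2 − 1022.70 = 116.5 ft.

116.5 ft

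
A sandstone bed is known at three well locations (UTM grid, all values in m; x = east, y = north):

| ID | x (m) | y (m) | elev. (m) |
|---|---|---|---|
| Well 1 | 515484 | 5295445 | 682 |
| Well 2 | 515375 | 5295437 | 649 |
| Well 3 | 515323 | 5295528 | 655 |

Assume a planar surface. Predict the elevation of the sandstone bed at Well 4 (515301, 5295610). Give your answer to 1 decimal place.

Two edge vectors: Well 1→Well 2 = (-109, -8, -33), Well 1→Well 3 = (-161, 83, -27).
Normal n = (Well 1→Well 2) × (Well 1→Well 3) = (2955, 2370, -10335).
So ∂z/∂x = −n_x/n_z = 0.285921626 and ∂z/∂y = −n_y/n_z = 0.229317852.
Intercept c from Well 1: 682 − 147388.02 − 1214340.07 = −1361046.10.
At (515301, 5295610): z = 147335.7 + 1214377.9 − 1361046.10 = 667.5 m.

667.5 m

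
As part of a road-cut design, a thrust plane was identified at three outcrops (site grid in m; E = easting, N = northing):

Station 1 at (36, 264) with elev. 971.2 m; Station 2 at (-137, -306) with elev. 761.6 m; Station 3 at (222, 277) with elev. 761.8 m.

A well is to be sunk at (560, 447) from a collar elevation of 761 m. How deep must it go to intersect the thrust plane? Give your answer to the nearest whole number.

Two edge vectors: Station 1→Station 2 = (-173, -570, -209.6), Station 1→Station 3 = (186, 13, -209.4).
Normal n = (Station 1→Station 2) × (Station 1→Station 3) = (122082.8, -75211.8, 103771).
So ∂z/∂E = −n_x/n_z = −1.17646 and ∂z/∂N = −n_y/n_z = 0.72479.
Intercept c from Station 1: 971.2 + 42.35 − 191.34 = 822.21.
At (560, 447): z_contact = −658.8 + 324.0 + 822.21 = 487.4 m.
Depth below ground = 761 − 487.4 = 274 m.

274 m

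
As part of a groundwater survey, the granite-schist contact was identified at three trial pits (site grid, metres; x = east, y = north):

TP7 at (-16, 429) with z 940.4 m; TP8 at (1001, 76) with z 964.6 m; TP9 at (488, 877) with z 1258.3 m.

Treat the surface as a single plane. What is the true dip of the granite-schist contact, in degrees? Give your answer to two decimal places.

27.84°

Two edge vectors: TP7→TP8 = (1017, -353, 24.2), TP7→TP9 = (504, 448, 317.9).
Normal n = (TP7→TP8) × (TP7→TP9) = (-123060.3, -311107.5, 633528).
So ∂z/∂x = −n_x/n_z = 0.19425 and ∂z/∂y = −n_y/n_z = 0.49107.
Gradient magnitude |∇z| = √(a² + b²) = √(0.03773 + 0.24115) = 0.52809.
True dip = arctan(0.52809) = 27.84°, dipping toward SSW (azimuth ≈ 202°).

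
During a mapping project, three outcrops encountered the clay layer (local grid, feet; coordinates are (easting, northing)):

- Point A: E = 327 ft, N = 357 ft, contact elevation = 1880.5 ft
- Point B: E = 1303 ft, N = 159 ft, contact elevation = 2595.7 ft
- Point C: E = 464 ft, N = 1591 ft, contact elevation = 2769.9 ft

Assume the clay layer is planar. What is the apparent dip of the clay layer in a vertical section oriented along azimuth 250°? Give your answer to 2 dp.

45.61°

Two edge vectors: Point A→Point B = (976, -198, 715.2), Point A→Point C = (137, 1234, 889.4).
Normal n = (Point A→Point B) × (Point A→Point C) = (-1058658, -770072, 1231510).
So ∂z/∂E = −n_x/n_z = 0.85964 and ∂z/∂N = −n_y/n_z = 0.62531.
Unit vector along 250° is (sin 250°, cos 250°) = (-0.9397, -0.3420).
Slope in that direction = a·(-0.9397) + b·(-0.3420) = −1.02167.
Apparent dip = arctan|1.02167| = 45.61° (true dip is 46.7°, so apparent ≤ true as expected).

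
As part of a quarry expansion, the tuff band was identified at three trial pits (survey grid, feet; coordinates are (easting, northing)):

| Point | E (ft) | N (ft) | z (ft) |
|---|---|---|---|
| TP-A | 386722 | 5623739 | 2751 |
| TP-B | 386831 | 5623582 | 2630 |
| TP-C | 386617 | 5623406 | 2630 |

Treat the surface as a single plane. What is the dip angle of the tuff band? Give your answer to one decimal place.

32.4°

Two edge vectors: TP-A→TP-B = (109, -157, -121), TP-A→TP-C = (-105, -333, -121).
Normal n = (TP-A→TP-B) × (TP-A→TP-C) = (-21296, 25894, -52782).
So ∂z/∂E = −n_x/n_z = −0.40347 and ∂z/∂N = −n_y/n_z = 0.49058.
Gradient magnitude |∇z| = √(a² + b²) = √(0.16279 + 0.24067) = 0.63519.
True dip = arctan(0.63519) = 32.4°, dipping toward SE (azimuth ≈ 141°).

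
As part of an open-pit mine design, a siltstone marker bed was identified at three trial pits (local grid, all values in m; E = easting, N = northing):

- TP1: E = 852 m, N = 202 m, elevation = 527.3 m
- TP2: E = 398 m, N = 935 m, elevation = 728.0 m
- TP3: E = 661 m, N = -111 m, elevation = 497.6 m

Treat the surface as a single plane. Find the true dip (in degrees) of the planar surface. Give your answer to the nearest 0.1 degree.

13.2°

Two edge vectors: TP1→TP2 = (-454, 733, 200.7), TP1→TP3 = (-191, -313, -29.7).
Normal n = (TP1→TP2) × (TP1→TP3) = (41049, -51817.5, 282105).
So ∂z/∂E = −n_x/n_z = −0.14551 and ∂z/∂N = −n_y/n_z = 0.18368.
Gradient magnitude |∇z| = √(a² + b²) = √(0.02117 + 0.03374) = 0.23433.
True dip = arctan(0.23433) = 13.2°, dipping toward SE (azimuth ≈ 142°).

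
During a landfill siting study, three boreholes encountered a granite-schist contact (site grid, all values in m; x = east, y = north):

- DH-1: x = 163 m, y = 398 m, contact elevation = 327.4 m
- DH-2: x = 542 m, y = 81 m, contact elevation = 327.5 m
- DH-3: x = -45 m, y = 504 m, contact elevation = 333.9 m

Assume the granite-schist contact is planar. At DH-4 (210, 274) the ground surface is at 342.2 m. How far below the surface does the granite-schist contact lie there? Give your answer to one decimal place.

Let the plane be z = a·x + b·y + c.
DH-2−DH-1: 379a − 317b = 0.1;  DH-3−DH-1: −208a + 106b = 6.5.
Solving gives a = −0.08039, b = −0.09643.
Then c = 327.4 − a·163 − b·398 = 378.88.
At (210, 274): z_contact = −16.88 − 26.42 + 378.88 = 335.58 m.
Depth below ground = 342.2 − 335.58 = 6.6 m.

6.6 m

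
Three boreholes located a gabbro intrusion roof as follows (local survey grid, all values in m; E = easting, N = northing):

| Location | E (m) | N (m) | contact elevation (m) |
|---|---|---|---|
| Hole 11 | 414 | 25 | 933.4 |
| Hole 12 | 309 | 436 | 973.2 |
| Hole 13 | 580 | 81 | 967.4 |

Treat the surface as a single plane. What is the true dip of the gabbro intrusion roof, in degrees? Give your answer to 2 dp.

11.84°

Two edge vectors: Hole 11→Hole 12 = (-105, 411, 39.8), Hole 11→Hole 13 = (166, 56, 34).
Normal n = (Hole 11→Hole 12) × (Hole 11→Hole 13) = (11745.2, 10176.8, -74106).
So ∂z/∂E = −n_x/n_z = 0.15849 and ∂z/∂N = −n_y/n_z = 0.13733.
Gradient magnitude |∇z| = √(a² + b²) = √(0.02512 + 0.01886) = 0.20971.
True dip = arctan(0.20971) = 11.84°, dipping toward SW (azimuth ≈ 229°).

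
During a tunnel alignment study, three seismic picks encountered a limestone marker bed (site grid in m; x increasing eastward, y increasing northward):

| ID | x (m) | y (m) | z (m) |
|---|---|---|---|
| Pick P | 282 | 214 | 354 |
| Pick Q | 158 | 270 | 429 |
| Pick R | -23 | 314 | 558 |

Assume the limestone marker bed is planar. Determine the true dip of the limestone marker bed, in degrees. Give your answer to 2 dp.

Two edge vectors: Pick P→Pick Q = (-124, 56, 75), Pick P→Pick R = (-305, 100, 204).
Normal n = (Pick P→Pick Q) × (Pick P→Pick R) = (3924, 2421, 4680).
So ∂z/∂x = −n_x/n_z = −0.83846 and ∂z/∂y = −n_y/n_z = −0.51731.
Gradient magnitude |∇z| = √(a² + b²) = √(0.70302 + 0.26761) = 0.98520.
True dip = arctan(0.98520) = 44.57°, dipping toward ENE (azimuth ≈ 058°).

44.57°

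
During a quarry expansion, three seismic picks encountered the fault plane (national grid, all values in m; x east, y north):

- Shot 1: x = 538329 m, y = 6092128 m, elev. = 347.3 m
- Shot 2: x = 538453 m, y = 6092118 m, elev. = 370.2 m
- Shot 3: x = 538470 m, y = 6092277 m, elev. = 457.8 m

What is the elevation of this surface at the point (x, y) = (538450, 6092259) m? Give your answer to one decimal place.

443.8 m

Let the plane be z = a·x + b·y + c.
Shot 2−Shot 1: 124a − 10b = 22.9;  Shot 3−Shot 1: 141a + 149b = 110.5.
Solving gives a = 0.227149754, b = 0.526656945.
Then c = 347.3 − a·538329 − b·6092128 = −3330395.52.
At (538450, 6092259): z = 122308.8 + 3208530.5 − 3330395.52 = 443.8 m.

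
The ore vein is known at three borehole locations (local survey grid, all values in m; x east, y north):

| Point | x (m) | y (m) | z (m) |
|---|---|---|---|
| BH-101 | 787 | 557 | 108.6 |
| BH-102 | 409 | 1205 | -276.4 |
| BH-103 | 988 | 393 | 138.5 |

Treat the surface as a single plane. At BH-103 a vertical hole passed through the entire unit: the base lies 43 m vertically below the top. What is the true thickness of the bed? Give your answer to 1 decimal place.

28.1 m

Two edge vectors: BH-101→BH-102 = (-378, 648, -385), BH-101→BH-103 = (201, -164, 29.9).
Normal n = (BH-101→BH-102) × (BH-101→BH-103) = (-43764.8, -66082.8, -68256).
So ∂z/∂x = −n_x/n_z = −0.64119 and ∂z/∂y = −n_y/n_z = −0.96816.
|∇z| = √(a²+b²) = 1.16123, so dip δ = arctan(1.16123) = 49.27°.
True thickness = vertical thickness × cos δ = 43 × cos 49.27° = 28.1 m.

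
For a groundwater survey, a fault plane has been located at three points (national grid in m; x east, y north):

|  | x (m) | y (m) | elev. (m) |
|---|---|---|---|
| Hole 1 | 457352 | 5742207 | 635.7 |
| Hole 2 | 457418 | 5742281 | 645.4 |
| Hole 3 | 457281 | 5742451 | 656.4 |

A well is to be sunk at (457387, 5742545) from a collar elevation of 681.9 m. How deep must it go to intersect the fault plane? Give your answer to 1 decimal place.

Two edge vectors: Hole 1→Hole 2 = (66, 74, 9.7), Hole 1→Hole 3 = (-71, 244, 20.7).
Normal n = (Hole 1→Hole 2) × (Hole 1→Hole 3) = (-835, -2054.9, 21358).
So ∂z/∂x = −n_x/n_z = 0.039095421 and ∂z/∂y = −n_y/n_z = 0.096212192.
Intercept c from Hole 1: 635.7 − 17880.37 − 552470.32 = −569714.99.
At (457387, 5742545): z_contact = 17881.74 + 552502.84 − 569714.99 = 669.59 m.
Depth below ground = 681.9 − 669.59 = 12.3 m.

12.3 m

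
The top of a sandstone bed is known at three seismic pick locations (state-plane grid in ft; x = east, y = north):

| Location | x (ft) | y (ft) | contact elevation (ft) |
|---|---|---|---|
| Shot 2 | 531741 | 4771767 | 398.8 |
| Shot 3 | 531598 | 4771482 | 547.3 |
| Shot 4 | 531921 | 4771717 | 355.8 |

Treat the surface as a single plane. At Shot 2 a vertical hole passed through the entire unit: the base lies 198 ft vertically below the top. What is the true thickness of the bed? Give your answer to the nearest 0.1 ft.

178.0 ft

Two edge vectors: Shot 2→Shot 3 = (-143, -285, 148.5), Shot 2→Shot 4 = (180, -50, -43).
Normal n = (Shot 2→Shot 3) × (Shot 2→Shot 4) = (19680, 20581, 58450).
So ∂z/∂x = −n_x/n_z = −0.33670 and ∂z/∂y = −n_y/n_z = −0.35211.
|∇z| = √(a²+b²) = 0.48718, so dip δ = arctan(0.48718) = 25.97°.
True thickness = vertical thickness × cos δ = 198 × cos 25.97° = 178.0 ft.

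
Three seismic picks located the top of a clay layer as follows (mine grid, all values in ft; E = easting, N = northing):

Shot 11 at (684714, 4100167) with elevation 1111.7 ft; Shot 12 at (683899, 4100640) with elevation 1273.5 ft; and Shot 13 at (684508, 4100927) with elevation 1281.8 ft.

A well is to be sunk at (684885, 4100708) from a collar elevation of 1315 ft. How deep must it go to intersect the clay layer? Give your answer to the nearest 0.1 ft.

Two edge vectors: Shot 11→Shot 12 = (-815, 473, 161.8), Shot 11→Shot 13 = (-206, 760, 170.1).
Normal n = (Shot 11→Shot 12) × (Shot 11→Shot 13) = (-42510.7, 105300.7, -521962).
So ∂z/∂E = −n_x/n_z = −0.081444051 and ∂z/∂N = −n_y/n_z = 0.201740165.
Intercept c from Shot 11: 1111.7 + 55765.88 − 827168.37 = −770290.78.
At (684885, 4100708): z_contact = −55779.81 + 827277.51 − 770290.78 = 1206.91 ft.
Depth below ground = 1315 − 1206.91 = 108.1 ft.

108.1 ft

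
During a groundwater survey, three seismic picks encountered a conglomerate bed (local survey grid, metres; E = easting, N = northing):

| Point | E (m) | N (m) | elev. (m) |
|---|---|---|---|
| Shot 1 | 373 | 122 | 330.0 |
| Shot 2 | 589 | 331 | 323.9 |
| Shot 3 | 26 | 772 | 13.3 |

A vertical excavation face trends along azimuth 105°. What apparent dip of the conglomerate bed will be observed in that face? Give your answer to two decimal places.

Two edge vectors: Shot 1→Shot 2 = (216, 209, -6.1), Shot 1→Shot 3 = (-347, 650, -316.7).
Normal n = (Shot 1→Shot 2) × (Shot 1→Shot 3) = (-62225.3, 70523.9, 212923).
So ∂z/∂E = −n_x/n_z = 0.29224 and ∂z/∂N = −n_y/n_z = −0.33122.
Unit vector along 105° is (sin 105°, cos 105°) = (0.9659, -0.2588).
Slope in that direction = a·(0.9659) + b·(-0.2588) = 0.36801.
Apparent dip = arctan|0.36801| = 20.20° (true dip is 23.8°, so apparent ≤ true as expected).

20.20°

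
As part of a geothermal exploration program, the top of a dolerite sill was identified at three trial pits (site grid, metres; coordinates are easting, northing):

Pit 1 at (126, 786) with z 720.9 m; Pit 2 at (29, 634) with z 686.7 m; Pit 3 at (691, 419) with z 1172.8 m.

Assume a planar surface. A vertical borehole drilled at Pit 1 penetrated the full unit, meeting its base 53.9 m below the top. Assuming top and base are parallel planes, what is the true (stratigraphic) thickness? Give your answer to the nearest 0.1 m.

44.2 m

Let the plane be z = a·easting + b·northing + c.
Pit 2−Pit 1: −97a − 152b = −34.2;  Pit 3−Pit 1: 565a − 367b = 451.9.
Solving gives a = 0.66876, b = −0.20177.
|∇z| = √(a²+b²) = 0.69854, so dip δ = arctan(0.69854) = 34.94°.
True thickness = vertical thickness × cos δ = 53.9 × cos 34.94° = 44.2 m.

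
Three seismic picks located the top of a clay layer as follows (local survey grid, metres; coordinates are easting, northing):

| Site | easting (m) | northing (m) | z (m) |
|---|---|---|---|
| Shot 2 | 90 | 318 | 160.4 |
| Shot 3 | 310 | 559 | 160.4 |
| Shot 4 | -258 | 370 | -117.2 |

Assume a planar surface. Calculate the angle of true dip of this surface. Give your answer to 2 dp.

Let the plane be z = a·easting + b·northing + c.
Shot 3−Shot 2: 220a + 241b = 0;  Shot 4−Shot 2: −348a + 52b = −277.6.
Solving gives a = 0.70195, b = −0.64079.
Gradient magnitude |∇z| = √(a² + b²) = √(0.49274 + 0.41061) = 0.95044.
True dip = arctan(0.95044) = 43.54°, dipping toward NW (azimuth ≈ 312°).

43.54°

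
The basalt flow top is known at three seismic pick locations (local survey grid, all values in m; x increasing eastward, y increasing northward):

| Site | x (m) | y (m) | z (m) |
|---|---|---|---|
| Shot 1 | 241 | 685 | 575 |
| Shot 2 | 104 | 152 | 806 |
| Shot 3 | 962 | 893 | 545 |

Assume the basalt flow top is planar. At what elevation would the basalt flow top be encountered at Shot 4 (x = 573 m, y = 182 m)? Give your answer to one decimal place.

Two edge vectors: Shot 1→Shot 2 = (-137, -533, 231), Shot 1→Shot 3 = (721, 208, -30).
Normal n = (Shot 1→Shot 2) × (Shot 1→Shot 3) = (-32058, 162441, 355797).
So ∂z/∂x = −n_x/n_z = 0.09010 and ∂z/∂y = −n_y/n_z = −0.45656.
Intercept c from Shot 1: 575 − 21.71 + 312.74 = 866.03.
At (573, 182): z = 51.6 − 83.1 + 866.03 = 834.6 m.

834.6 m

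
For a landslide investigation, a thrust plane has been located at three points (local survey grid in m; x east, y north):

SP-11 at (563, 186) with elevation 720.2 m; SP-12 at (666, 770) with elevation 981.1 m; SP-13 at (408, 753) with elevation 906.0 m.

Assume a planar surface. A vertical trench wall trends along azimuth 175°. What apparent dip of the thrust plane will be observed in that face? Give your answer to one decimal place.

Two edge vectors: SP-11→SP-12 = (103, 584, 260.9), SP-11→SP-13 = (-155, 567, 185.8).
Normal n = (SP-11→SP-12) × (SP-11→SP-13) = (-39423.1, -59576.9, 148921).
So ∂z/∂x = −n_x/n_z = 0.26472 and ∂z/∂y = −n_y/n_z = 0.40006.
Unit vector along 175° is (sin 175°, cos 175°) = (0.0872, -0.9962).
Slope in that direction = a·(0.0872) + b·(-0.9962) = −0.37546.
Apparent dip = arctan|0.37546| = 20.6° (true dip is 25.6°, so apparent ≤ true as expected).

20.6°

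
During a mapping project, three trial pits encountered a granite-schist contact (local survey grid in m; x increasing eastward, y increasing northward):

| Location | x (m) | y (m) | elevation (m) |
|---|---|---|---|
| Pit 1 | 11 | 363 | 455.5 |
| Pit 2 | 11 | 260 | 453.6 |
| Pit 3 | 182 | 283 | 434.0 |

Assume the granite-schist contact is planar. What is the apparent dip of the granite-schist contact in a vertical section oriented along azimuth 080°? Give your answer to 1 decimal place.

6.4°

Let the plane be z = a·x + b·y + c.
Pit 2−Pit 1: 0a − 103b = −1.9;  Pit 3−Pit 1: 171a − 80b = −21.5.
Solving gives a = −0.11710, b = 0.01845.
Unit vector along 080° is (sin 80°, cos 80°) = (0.9848, 0.1736).
Slope in that direction = a·(0.9848) + b·(0.1736) = −0.11212.
Apparent dip = arctan|0.11212| = 6.4° (true dip is 6.8°, so apparent ≤ true as expected).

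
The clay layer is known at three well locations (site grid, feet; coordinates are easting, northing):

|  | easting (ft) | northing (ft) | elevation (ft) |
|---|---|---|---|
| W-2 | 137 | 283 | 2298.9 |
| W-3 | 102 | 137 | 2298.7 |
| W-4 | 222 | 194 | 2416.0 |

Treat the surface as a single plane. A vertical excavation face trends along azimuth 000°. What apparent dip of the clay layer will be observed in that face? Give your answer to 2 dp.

Two edge vectors: W-2→W-3 = (-35, -146, -0.2), W-2→W-4 = (85, -89, 117.1).
Normal n = (W-2→W-3) × (W-2→W-4) = (-17114.4, 4081.5, 15525).
So ∂z/∂easting = −n_x/n_z = 1.10238 and ∂z/∂northing = −n_y/n_z = −0.26290.
Unit vector along 000° is (sin 0°, cos 0°) = (0.0000, 1.0000).
Slope in that direction = a·(0.0000) + b·(1.0000) = −0.26290.
Apparent dip = arctan|0.26290| = 14.73° (true dip is 48.6°, so apparent ≤ true as expected).

14.73°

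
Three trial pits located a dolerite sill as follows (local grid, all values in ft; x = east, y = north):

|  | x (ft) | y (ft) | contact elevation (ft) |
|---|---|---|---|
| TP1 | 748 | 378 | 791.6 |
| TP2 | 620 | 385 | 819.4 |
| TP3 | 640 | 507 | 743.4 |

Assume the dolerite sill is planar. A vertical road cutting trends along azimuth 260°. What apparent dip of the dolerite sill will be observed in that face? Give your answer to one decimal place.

Two edge vectors: TP1→TP2 = (-128, 7, 27.8), TP1→TP3 = (-108, 129, -48.2).
Normal n = (TP1→TP2) × (TP1→TP3) = (-3923.6, -9172, -15756).
So ∂z/∂x = −n_x/n_z = −0.24902 and ∂z/∂y = −n_y/n_z = −0.58213.
Unit vector along 260° is (sin 260°, cos 260°) = (-0.9848, -0.1736).
Slope in that direction = a·(-0.9848) + b·(-0.1736) = 0.34632.
Apparent dip = arctan|0.34632| = 19.1° (true dip is 32.3°, so apparent ≤ true as expected).

19.1°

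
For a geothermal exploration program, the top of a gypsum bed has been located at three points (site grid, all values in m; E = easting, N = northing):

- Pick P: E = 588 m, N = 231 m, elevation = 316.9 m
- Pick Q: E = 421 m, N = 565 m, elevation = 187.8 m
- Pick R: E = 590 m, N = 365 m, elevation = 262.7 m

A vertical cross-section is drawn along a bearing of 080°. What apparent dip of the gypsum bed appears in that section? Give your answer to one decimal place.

Two edge vectors: Pick P→Pick Q = (-167, 334, -129.1), Pick P→Pick R = (2, 134, -54.2).
Normal n = (Pick P→Pick Q) × (Pick P→Pick R) = (-803.4, -9309.6, -23046).
So ∂z/∂E = −n_x/n_z = −0.03486 and ∂z/∂N = −n_y/n_z = −0.40396.
Unit vector along 080° is (sin 80°, cos 80°) = (0.9848, 0.1736).
Slope in that direction = a·(0.9848) + b·(0.1736) = −0.10448.
Apparent dip = arctan|0.10448| = 6.0° (true dip is 22.1°, so apparent ≤ true as expected).

6.0°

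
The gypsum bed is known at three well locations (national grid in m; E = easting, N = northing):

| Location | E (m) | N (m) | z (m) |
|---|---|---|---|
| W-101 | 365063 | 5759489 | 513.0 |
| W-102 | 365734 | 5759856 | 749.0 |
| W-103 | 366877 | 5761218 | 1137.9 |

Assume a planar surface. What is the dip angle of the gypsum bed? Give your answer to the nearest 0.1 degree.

19.9°

Two edge vectors: W-101→W-102 = (671, 367, 236), W-101→W-103 = (1814, 1729, 624.9).
Normal n = (W-101→W-102) × (W-101→W-103) = (-178705.7, 8796.1, 494421).
So ∂z/∂E = −n_x/n_z = 0.36144 and ∂z/∂N = −n_y/n_z = −0.01779.
Gradient magnitude |∇z| = √(a² + b²) = √(0.13064 + 0.00032) = 0.36188.
True dip = arctan(0.36188) = 19.9°, dipping toward W (azimuth ≈ 273°).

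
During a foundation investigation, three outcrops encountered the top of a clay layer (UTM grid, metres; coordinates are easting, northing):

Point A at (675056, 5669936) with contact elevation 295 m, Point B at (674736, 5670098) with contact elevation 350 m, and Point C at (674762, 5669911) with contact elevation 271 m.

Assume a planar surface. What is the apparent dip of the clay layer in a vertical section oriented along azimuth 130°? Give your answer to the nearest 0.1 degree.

Two edge vectors: Point A→Point B = (-320, 162, 55), Point A→Point C = (-294, -25, -24).
Normal n = (Point A→Point B) × (Point A→Point C) = (-2513, -23850, 55628).
So ∂z/∂easting = −n_x/n_z = 0.04518 and ∂z/∂northing = −n_y/n_z = 0.42874.
Unit vector along 130° is (sin 130°, cos 130°) = (0.7660, -0.6428).
Slope in that direction = a·(0.7660) + b·(-0.6428) = −0.24098.
Apparent dip = arctan|0.24098| = 13.5° (true dip is 23.3°, so apparent ≤ true as expected).

13.5°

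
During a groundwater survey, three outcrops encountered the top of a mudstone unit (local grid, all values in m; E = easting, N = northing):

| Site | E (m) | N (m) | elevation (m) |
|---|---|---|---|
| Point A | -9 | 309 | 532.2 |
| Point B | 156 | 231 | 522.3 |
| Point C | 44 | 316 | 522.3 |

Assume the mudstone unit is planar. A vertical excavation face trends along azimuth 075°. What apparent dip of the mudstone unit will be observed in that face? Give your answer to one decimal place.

11.7°

Let the plane be z = a·E + b·N + c.
Point B−Point A: 165a − 78b = −9.9;  Point C−Point A: 53a + 7b = −9.9.
Solving gives a = −0.15910, b = −0.20964.
Unit vector along 075° is (sin 75°, cos 75°) = (0.9659, 0.2588).
Slope in that direction = a·(0.9659) + b·(0.2588) = −0.20794.
Apparent dip = arctan|0.20794| = 11.7° (true dip is 14.7°, so apparent ≤ true as expected).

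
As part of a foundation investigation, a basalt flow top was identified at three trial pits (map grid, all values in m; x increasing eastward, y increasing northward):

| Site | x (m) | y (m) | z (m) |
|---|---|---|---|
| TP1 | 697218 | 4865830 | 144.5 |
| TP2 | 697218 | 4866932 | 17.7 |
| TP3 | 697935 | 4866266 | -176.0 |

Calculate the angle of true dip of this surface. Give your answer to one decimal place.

Let the plane be z = a·x + b·y + c.
TP2−TP1: 0a + 1102b = −126.8;  TP3−TP1: 717a + 436b = −320.5.
Solving gives a = −0.37703, b = −0.11506.
Gradient magnitude |∇z| = √(a² + b²) = √(0.14215 + 0.01324) = 0.39420.
True dip = arctan(0.39420) = 21.5°, dipping toward ENE (azimuth ≈ 073°).

21.5°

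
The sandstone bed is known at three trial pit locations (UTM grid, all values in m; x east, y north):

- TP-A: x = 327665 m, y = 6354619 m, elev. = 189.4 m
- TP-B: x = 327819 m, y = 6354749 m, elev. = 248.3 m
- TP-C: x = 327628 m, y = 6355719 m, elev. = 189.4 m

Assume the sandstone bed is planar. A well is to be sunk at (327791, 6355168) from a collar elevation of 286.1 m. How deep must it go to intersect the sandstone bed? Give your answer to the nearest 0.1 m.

43.0 m

Two edge vectors: TP-A→TP-B = (154, 130, 58.9), TP-A→TP-C = (-37, 1100, 0).
Normal n = (TP-A→TP-B) × (TP-A→TP-C) = (-64790, -2179.3, 174210).
So ∂z/∂x = −n_x/n_z = 0.371907468 and ∂z/∂y = −n_y/n_z = 0.012509615.
Intercept c from TP-A: 189.4 − 121861.06 − 79493.84 = −201165.50.
At (327791, 6355168): z_contact = 121907.92 + 79500.70 − 201165.50 = 243.13 m.
Depth below ground = 286.1 − 243.13 = 43.0 m.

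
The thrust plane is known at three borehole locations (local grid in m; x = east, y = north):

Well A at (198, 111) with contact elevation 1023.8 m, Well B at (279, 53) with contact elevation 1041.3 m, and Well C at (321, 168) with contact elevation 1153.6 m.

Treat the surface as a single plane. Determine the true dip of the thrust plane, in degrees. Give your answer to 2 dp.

Let the plane be z = a·x + b·y + c.
Well B−Well A: 81a − 58b = 17.5;  Well C−Well A: 123a + 57b = 129.8.
Solving gives a = 0.72555, b = 0.71154.
Gradient magnitude |∇z| = √(a² + b²) = √(0.52642 + 0.50629) = 1.01622.
True dip = arctan(1.01622) = 45.46°, dipping toward SW (azimuth ≈ 226°).

45.46°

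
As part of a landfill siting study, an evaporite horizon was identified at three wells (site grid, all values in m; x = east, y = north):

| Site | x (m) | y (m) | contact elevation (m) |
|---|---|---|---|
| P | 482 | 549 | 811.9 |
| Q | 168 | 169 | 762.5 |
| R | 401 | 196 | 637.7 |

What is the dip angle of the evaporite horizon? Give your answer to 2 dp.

Two edge vectors: P→Q = (-314, -380, -49.4), P→R = (-81, -353, -174.2).
Normal n = (P→Q) × (P→R) = (48757.8, -50697.4, 80062).
So ∂z/∂x = −n_x/n_z = −0.60900 and ∂z/∂y = −n_y/n_z = 0.63323.
Gradient magnitude |∇z| = √(a² + b²) = √(0.37088 + 0.40098) = 0.87855.
True dip = arctan(0.87855) = 41.30°, dipping toward SE (azimuth ≈ 136°).

41.30°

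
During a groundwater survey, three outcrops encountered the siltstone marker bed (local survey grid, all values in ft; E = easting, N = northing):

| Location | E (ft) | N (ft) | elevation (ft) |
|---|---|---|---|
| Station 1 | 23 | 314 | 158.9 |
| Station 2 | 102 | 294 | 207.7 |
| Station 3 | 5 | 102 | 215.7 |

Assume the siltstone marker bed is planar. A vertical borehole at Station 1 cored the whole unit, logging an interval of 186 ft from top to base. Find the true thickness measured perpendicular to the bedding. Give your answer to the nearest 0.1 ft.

157.9 ft

Two edge vectors: Station 1→Station 2 = (79, -20, 48.8), Station 1→Station 3 = (-18, -212, 56.8).
Normal n = (Station 1→Station 2) × (Station 1→Station 3) = (9209.6, -5365.6, -17108).
So ∂z/∂E = −n_x/n_z = 0.53832 and ∂z/∂N = −n_y/n_z = −0.31363.
|∇z| = √(a²+b²) = 0.62302, so dip δ = arctan(0.62302) = 31.92°.
True thickness = vertical thickness × cos δ = 186 × cos 31.92° = 157.9 ft.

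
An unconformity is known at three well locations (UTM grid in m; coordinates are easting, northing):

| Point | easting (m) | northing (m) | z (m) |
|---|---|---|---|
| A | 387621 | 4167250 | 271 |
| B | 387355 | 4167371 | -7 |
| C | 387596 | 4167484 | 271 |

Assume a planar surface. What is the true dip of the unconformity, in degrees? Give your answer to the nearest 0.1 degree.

Two edge vectors: A→B = (-266, 121, -278), A→C = (-25, 234, 0).
Normal n = (A→B) × (A→C) = (65052, 6950, -59219).
So ∂z/∂easting = −n_x/n_z = 1.09850 and ∂z/∂northing = −n_y/n_z = 0.11736.
Gradient magnitude |∇z| = √(a² + b²) = √(1.20670 + 0.01377) = 1.10475.
True dip = arctan(1.10475) = 47.8°, dipping toward W (azimuth ≈ 264°).

47.8°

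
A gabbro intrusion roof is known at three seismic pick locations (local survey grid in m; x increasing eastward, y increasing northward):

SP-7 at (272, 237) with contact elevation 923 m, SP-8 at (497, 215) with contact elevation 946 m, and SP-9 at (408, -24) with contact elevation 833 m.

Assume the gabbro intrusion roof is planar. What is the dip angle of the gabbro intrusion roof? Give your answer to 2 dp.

Two edge vectors: SP-7→SP-8 = (225, -22, 23), SP-7→SP-9 = (136, -261, -90).
Normal n = (SP-7→SP-8) × (SP-7→SP-9) = (7983, 23378, -55733).
So ∂z/∂x = −n_x/n_z = 0.14324 and ∂z/∂y = −n_y/n_z = 0.41946.
Gradient magnitude |∇z| = √(a² + b²) = √(0.02052 + 0.17595) = 0.44325.
True dip = arctan(0.44325) = 23.91°, dipping toward SSW (azimuth ≈ 199°).

23.91°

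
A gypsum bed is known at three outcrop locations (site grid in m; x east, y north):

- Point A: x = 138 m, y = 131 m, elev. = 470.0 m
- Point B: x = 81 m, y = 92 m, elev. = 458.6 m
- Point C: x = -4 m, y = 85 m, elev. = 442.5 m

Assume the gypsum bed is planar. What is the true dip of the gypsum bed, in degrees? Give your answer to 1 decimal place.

10.7°

Let the plane be z = a·x + b·y + c.
Point B−Point A: −57a − 39b = −11.4;  Point C−Point A: −142a − 46b = −27.5.
Solving gives a = 0.18796, b = 0.01759.
Gradient magnitude |∇z| = √(a² + b²) = √(0.03533 + 0.00031) = 0.18878.
True dip = arctan(0.18878) = 10.7°, dipping toward W (azimuth ≈ 265°).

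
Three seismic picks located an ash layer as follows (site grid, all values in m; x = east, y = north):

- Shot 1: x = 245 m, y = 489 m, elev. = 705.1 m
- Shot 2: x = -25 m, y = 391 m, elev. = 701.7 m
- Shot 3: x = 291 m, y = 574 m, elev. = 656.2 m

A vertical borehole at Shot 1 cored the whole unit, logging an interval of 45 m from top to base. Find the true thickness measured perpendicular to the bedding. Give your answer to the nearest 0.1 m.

35.6 m

Let the plane be z = a·x + b·y + c.
Shot 2−Shot 1: −270a − 98b = −3.4;  Shot 3−Shot 1: 46a + 85b = −48.9.
Solving gives a = 0.27552, b = −0.72440.
|∇z| = √(a²+b²) = 0.77503, so dip δ = arctan(0.77503) = 37.78°.
True thickness = vertical thickness × cos δ = 45 × cos 37.78° = 35.6 m.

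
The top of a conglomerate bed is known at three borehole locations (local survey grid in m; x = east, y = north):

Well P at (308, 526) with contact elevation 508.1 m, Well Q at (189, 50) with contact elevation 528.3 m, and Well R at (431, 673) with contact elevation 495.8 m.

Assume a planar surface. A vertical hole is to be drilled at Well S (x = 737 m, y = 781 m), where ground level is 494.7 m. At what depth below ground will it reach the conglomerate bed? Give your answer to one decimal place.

Two edge vectors: Well P→Well Q = (-119, -476, 20.2), Well P→Well R = (123, 147, -12.3).
Normal n = (Well P→Well Q) × (Well P→Well R) = (2885.4, 1020.9, 41055).
So ∂z/∂x = −n_x/n_z = −0.07028 and ∂z/∂y = −n_y/n_z = −0.02487.
Intercept c from Well P: 508.1 + 21.65 + 13.08 = 542.83.
At (737, 781): z_contact = −51.80 − 19.42 + 542.83 = 471.61 m.
Depth below ground = 494.7 − 471.61 = 23.1 m.

23.1 m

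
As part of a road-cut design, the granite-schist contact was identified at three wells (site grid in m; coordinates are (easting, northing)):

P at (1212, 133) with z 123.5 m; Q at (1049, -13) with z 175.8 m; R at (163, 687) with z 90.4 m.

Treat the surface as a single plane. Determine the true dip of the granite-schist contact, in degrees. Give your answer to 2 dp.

Two edge vectors: P→Q = (-163, -146, 52.3), P→R = (-1049, 554, -33.1).
Normal n = (P→Q) × (P→R) = (-24141.6, -60258, -243456).
So ∂z/∂E = −n_x/n_z = −0.09916 and ∂z/∂N = −n_y/n_z = −0.24751.
Gradient magnitude |∇z| = √(a² + b²) = √(0.00983 + 0.06126) = 0.26664.
True dip = arctan(0.26664) = 14.93°, dipping toward NNE (azimuth ≈ 022°).

14.93°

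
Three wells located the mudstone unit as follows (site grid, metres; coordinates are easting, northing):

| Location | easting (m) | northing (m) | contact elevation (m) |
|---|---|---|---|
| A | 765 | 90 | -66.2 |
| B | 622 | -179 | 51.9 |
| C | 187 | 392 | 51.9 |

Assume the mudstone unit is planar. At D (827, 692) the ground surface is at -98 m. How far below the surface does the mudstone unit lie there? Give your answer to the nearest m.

Let the plane be z = a·easting + b·northing + c.
B−A: −143a − 269b = 118.1;  C−A: −578a + 302b = 118.1.
Solving gives a = −0.33944, b = −0.25859.
Then c = -66.2 − a·765 − b·90 = 216.74.
At (827, 692): z_contact = −280.7 − 178.9 + 216.74 = -242.9 m.
Depth below ground = -98 − (-242.9) = 145 m.

145 m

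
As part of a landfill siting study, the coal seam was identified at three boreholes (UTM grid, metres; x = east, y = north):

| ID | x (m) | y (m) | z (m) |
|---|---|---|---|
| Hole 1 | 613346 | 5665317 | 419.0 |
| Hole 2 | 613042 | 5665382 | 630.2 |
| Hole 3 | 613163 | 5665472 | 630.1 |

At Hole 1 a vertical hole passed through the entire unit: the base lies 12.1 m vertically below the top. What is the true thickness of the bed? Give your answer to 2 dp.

8.98 m

Let the plane be z = a·x + b·y + c.
Hole 2−Hole 1: −304a + 65b = 211.2;  Hole 3−Hole 1: −183a + 155b = 211.1.
Solving gives a = −0.53980, b = 0.72462.
|∇z| = √(a²+b²) = 0.90358, so dip δ = arctan(0.90358) = 42.10°.
True thickness = vertical thickness × cos δ = 12.1 × cos 42.10° = 8.98 m.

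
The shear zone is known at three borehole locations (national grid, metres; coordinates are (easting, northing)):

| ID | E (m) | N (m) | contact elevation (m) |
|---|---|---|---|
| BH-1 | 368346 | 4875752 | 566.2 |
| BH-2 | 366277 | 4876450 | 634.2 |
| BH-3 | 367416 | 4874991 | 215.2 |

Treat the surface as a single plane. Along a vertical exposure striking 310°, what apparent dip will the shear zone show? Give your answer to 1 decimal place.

Two edge vectors: BH-1→BH-2 = (-2069, 698, 68), BH-1→BH-3 = (-930, -761, -351).
Normal n = (BH-1→BH-2) × (BH-1→BH-3) = (-193250, -789459, 2223649).
So ∂z/∂E = −n_x/n_z = 0.08691 and ∂z/∂N = −n_y/n_z = 0.35503.
Unit vector along 310° is (sin 310°, cos 310°) = (-0.7660, 0.6428).
Slope in that direction = a·(-0.7660) + b·(0.6428) = 0.16163.
Apparent dip = arctan|0.16163| = 9.2° (true dip is 20.1°, so apparent ≤ true as expected).

9.2°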